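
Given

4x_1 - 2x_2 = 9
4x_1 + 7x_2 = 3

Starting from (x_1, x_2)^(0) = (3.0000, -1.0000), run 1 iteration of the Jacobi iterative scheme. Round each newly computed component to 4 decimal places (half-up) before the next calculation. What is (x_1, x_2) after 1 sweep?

Iteration 1:
  x_1 = (9 - (-2)·-1.0000) / (4) = 1.7500
  x_2 = (3 - (4)·3.0000) / (7) = -1.2857

(1.7500, -1.2857)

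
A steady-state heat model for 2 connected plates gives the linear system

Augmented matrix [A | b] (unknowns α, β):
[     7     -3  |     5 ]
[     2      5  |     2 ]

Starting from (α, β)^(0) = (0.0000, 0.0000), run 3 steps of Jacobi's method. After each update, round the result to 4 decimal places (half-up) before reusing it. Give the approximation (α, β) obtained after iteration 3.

(0.7633, 0.0457)

Iteration 1:
  α = (5 - (-3)·0.0000) / (7) = 0.7143
  β = (2 - (2)·0.0000) / (5) = 0.4000
Iteration 2:
  α = (5 - (-3)·0.4000) / (7) = 0.8857
  β = (2 - (2)·0.7143) / (5) = 0.1143
Iteration 3:
  α = (5 - (-3)·0.1143) / (7) = 0.7633
  β = (2 - (2)·0.8857) / (5) = 0.0457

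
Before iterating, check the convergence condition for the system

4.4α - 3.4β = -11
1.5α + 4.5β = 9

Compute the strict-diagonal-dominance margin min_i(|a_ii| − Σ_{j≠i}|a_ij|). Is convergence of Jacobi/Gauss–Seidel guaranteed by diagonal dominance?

1

row 1: |4.4| − (3.4) = 1
row 2: |4.5| − (1.5) = 3
minimum over rows = 1 → strictly diagonally dominant (convergence guaranteed)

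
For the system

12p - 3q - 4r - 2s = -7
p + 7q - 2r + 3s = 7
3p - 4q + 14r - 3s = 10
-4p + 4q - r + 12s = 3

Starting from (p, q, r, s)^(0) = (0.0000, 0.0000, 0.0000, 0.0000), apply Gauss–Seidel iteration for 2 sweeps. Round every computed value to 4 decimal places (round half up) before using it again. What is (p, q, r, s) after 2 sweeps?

Iteration 1:
  p = (-7 - (-3)·0.0000 - (-4)·0.0000 - (-2)·0.0000) / (12) = -0.5833
  q = (7 - (1)·-0.5833 - (-2)·0.0000 - (3)·0.0000) / (7) = 1.0833
  r = (10 - (3)·-0.5833 - (-4)·1.0833 - (-3)·0.0000) / (14) = 1.1488
  s = (3 - (-4)·-0.5833 - (4)·1.0833 - (-1)·1.1488) / (12) = -0.2098
Iteration 2:
  p = (-7 - (-3)·1.0833 - (-4)·1.1488 - (-2)·-0.2098) / (12) = 0.0355
  q = (7 - (1)·0.0355 - (-2)·1.1488 - (3)·-0.2098) / (7) = 1.4131
  r = (10 - (3)·0.0355 - (-4)·1.4131 - (-3)·-0.2098) / (14) = 1.0655
  s = (3 - (-4)·0.0355 - (4)·1.4131 - (-1)·1.0655) / (12) = -0.1204

(0.0355, 1.4131, 1.0655, -0.1204)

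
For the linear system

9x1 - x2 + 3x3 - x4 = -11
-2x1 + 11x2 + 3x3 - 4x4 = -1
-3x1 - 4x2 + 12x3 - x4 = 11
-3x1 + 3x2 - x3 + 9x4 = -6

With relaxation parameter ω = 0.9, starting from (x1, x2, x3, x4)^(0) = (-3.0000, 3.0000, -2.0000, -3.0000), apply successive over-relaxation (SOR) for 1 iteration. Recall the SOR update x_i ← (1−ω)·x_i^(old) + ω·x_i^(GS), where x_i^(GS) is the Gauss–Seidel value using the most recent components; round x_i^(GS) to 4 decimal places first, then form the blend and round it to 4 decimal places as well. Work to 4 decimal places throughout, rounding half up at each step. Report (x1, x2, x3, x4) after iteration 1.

(-0.8000, -0.4036, 0.0989, -1.0090)

Iteration 1:
  x1: GS value = (-11 - (-1)·3.0000 - (3)·-2.0000 - (-1)·-3.0000) / (9) = -0.5556;  x1 ← (1−ω)·-3.0000 + ω·-0.5556 = -0.8000
  x2: GS value = (-1 - (-2)·-0.8000 - (3)·-2.0000 - (-4)·-3.0000) / (11) = -0.7818;  x2 ← (1−ω)·3.0000 + ω·-0.7818 = -0.4036
  x3: GS value = (11 - (-3)·-0.8000 - (-4)·-0.4036 - (-1)·-3.0000) / (12) = 0.3321;  x3 ← (1−ω)·-2.0000 + ω·0.3321 = 0.0989
  x4: GS value = (-6 - (-3)·-0.8000 - (3)·-0.4036 - (-1)·0.0989) / (9) = -0.7878;  x4 ← (1−ω)·-3.0000 + ω·-0.7878 = -1.0090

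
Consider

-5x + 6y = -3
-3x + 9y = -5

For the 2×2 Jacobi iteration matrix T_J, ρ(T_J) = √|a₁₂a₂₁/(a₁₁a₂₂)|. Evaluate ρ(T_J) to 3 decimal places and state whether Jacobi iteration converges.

a₁₂a₂₁/(a₁₁a₂₂) = (6)·(-3) / ((-5)·(9)) = 0.400000
ρ = √|0.400000| = √0.400000 = 0.632
ρ < 1, so Jacobi converges

0.632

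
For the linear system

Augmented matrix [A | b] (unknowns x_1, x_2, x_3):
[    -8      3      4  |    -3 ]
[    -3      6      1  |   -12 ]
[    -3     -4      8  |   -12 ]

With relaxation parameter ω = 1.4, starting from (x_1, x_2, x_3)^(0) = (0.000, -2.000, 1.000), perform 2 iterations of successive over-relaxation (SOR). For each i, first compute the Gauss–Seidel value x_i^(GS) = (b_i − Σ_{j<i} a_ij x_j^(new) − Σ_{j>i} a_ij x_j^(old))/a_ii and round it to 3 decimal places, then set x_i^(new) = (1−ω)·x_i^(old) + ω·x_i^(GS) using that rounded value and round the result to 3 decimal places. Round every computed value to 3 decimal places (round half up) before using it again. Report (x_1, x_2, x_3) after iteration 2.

(-3.374, -3.410, -4.704)

Iteration 1:
  x_1: GS value = (-3 - (3)·-2.000 - (4)·1.000) / (-8) = 0.125;  x_1 ← (1−ω)·0.000 + ω·0.125 = 0.175
  x_2: GS value = (-12 - (-3)·0.175 - (1)·1.000) / (6) = -2.079;  x_2 ← (1−ω)·-2.000 + ω·-2.079 = -2.111
  x_3: GS value = (-12 - (-3)·0.175 - (-4)·-2.111) / (8) = -2.490;  x_3 ← (1−ω)·1.000 + ω·-2.490 = -3.886
Iteration 2:
  x_1: GS value = (-3 - (3)·-2.111 - (4)·-3.886) / (-8) = -2.360;  x_1 ← (1−ω)·0.175 + ω·-2.360 = -3.374
  x_2: GS value = (-12 - (-3)·-3.374 - (1)·-3.886) / (6) = -3.039;  x_2 ← (1−ω)·-2.111 + ω·-3.039 = -3.410
  x_3: GS value = (-12 - (-3)·-3.374 - (-4)·-3.410) / (8) = -4.470;  x_3 ← (1−ω)·-3.886 + ω·-4.470 = -4.704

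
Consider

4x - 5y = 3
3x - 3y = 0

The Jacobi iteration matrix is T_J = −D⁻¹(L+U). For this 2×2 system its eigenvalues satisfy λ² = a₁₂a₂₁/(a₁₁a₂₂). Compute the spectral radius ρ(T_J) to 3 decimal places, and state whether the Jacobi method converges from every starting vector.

a₁₂a₂₁/(a₁₁a₂₂) = (-5)·(3) / ((4)·(-3)) = 1.250000
ρ = √|1.250000| = √1.250000 = 1.118
ρ > 1, so Jacobi diverges

1.118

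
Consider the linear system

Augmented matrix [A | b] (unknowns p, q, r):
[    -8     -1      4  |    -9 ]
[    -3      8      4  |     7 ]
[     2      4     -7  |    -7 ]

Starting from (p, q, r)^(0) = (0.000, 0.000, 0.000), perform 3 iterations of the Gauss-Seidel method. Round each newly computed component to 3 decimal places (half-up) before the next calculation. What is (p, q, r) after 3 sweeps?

(2.005, 0.673, 1.957)

Iteration 1:
  p = (-9 - (-1)·0.000 - (4)·0.000) / (-8) = 1.125
  q = (7 - (-3)·1.125 - (4)·0.000) / (8) = 1.297
  r = (-7 - (2)·1.125 - (4)·1.297) / (-7) = 2.063
Iteration 2:
  p = (-9 - (-1)·1.297 - (4)·2.063) / (-8) = 1.994
  q = (7 - (-3)·1.994 - (4)·2.063) / (8) = 0.591
  r = (-7 - (2)·1.994 - (4)·0.591) / (-7) = 1.907
Iteration 3:
  p = (-9 - (-1)·0.591 - (4)·1.907) / (-8) = 2.005
  q = (7 - (-3)·2.005 - (4)·1.907) / (8) = 0.673
  r = (-7 - (2)·2.005 - (4)·0.673) / (-7) = 1.957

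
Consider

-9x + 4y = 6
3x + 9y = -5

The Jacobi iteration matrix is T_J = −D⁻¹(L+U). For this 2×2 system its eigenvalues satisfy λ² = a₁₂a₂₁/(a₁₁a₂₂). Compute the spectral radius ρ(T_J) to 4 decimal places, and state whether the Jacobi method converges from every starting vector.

0.3849

a₁₂a₂₁/(a₁₁a₂₂) = (4)·(3) / ((-9)·(9)) = -0.148148
ρ = √|-0.148148| = √0.148148 = 0.3849
ρ < 1, so Jacobi converges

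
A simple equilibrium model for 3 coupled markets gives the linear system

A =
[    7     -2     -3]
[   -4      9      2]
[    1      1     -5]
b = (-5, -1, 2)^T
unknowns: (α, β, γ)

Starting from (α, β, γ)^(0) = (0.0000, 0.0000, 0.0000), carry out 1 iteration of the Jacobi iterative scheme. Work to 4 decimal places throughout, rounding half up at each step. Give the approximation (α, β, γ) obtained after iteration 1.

Iteration 1:
  α = (-5 - (-2)·0.0000 - (-3)·0.0000) / (7) = -0.7143
  β = (-1 - (-4)·0.0000 - (2)·0.0000) / (9) = -0.1111
  γ = (2 - (1)·0.0000 - (1)·0.0000) / (-5) = -0.4000

(-0.7143, -0.1111, -0.4000)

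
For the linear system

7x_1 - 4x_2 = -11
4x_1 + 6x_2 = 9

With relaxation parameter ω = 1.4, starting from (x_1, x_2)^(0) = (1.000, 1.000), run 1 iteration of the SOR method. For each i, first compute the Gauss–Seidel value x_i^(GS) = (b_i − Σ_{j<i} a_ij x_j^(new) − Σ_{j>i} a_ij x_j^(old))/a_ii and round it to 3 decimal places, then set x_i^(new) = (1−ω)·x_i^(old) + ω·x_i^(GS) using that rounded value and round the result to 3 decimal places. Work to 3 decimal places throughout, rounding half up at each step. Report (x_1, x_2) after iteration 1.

Iteration 1:
  x_1: GS value = (-11 - (-4)·1.000) / (7) = -1.000;  x_1 ← (1−ω)·1.000 + ω·-1.000 = -1.800
  x_2: GS value = (9 - (4)·-1.800) / (6) = 2.700;  x_2 ← (1−ω)·1.000 + ω·2.700 = 3.380

(-1.800, 3.380)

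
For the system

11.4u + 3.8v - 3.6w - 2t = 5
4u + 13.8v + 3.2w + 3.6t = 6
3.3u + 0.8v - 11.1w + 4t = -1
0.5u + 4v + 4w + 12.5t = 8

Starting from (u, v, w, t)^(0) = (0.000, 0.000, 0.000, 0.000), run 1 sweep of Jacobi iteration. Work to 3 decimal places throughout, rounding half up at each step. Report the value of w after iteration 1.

0.090

Iteration 1:
  u = (5 - (3.8)·0.000 - (-3.6)·0.000 - (-2)·0.000) / (11.4) = 0.439
  v = (6 - (4)·0.000 - (3.2)·0.000 - (3.6)·0.000) / (13.8) = 0.435
  w = (-1 - (3.3)·0.000 - (0.8)·0.000 - (4)·0.000) / (-11.1) = 0.090
  t = (8 - (0.5)·0.000 - (4)·0.000 - (4)·0.000) / (12.5) = 0.640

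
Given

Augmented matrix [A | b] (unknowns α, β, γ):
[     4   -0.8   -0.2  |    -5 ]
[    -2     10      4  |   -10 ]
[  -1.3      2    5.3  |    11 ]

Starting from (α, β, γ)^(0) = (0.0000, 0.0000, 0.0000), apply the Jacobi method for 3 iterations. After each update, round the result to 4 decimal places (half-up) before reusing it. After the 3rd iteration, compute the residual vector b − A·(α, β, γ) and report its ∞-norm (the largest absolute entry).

1.9616

Iteration 1:
  α = (-5 - (-0.8)·0.0000 - (-0.2)·0.0000) / (4) = -1.2500
  β = (-10 - (-2)·0.0000 - (4)·0.0000) / (10) = -1.0000
  γ = (11 - (-1.3)·0.0000 - (2)·0.0000) / (5.3) = 2.0755
Iteration 2:
  α = (-5 - (-0.8)·-1.0000 - (-0.2)·2.0755) / (4) = -1.3462
  β = (-10 - (-2)·-1.2500 - (4)·2.0755) / (10) = -2.0802
  γ = (11 - (-1.3)·-1.2500 - (2)·-1.0000) / (5.3) = 2.1462
Iteration 3:
  α = (-5 - (-0.8)·-2.0802 - (-0.2)·2.1462) / (4) = -1.5587
  β = (-10 - (-2)·-1.3462 - (4)·2.1462) / (10) = -2.1277
  γ = (11 - (-1.3)·-1.3462 - (2)·-2.0802) / (5.3) = 2.5303
Residual b − A·x = (0.0387, -1.9616, -0.1815); ∞-norm = 1.9616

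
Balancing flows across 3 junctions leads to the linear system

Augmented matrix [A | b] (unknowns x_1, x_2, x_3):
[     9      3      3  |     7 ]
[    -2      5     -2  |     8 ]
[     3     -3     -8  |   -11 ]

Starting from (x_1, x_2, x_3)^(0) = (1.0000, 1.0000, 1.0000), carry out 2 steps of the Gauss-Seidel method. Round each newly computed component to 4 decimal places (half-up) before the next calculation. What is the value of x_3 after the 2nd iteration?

0.6504

Iteration 1:
  x_1 = (7 - (3)·1.0000 - (3)·1.0000) / (9) = 0.1111
  x_2 = (8 - (-2)·0.1111 - (-2)·1.0000) / (5) = 2.0444
  x_3 = (-11 - (3)·0.1111 - (-3)·2.0444) / (-8) = 0.6500
Iteration 2:
  x_1 = (7 - (3)·2.0444 - (3)·0.6500) / (9) = -0.1204
  x_2 = (8 - (-2)·-0.1204 - (-2)·0.6500) / (5) = 1.8118
  x_3 = (-11 - (3)·-0.1204 - (-3)·1.8118) / (-8) = 0.6504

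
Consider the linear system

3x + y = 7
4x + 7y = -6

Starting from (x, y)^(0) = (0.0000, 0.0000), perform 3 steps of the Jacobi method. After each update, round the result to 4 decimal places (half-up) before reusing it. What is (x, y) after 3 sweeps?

Iteration 1:
  x = (7 - (1)·0.0000) / (3) = 2.3333
  y = (-6 - (4)·0.0000) / (7) = -0.8571
Iteration 2:
  x = (7 - (1)·-0.8571) / (3) = 2.6190
  y = (-6 - (4)·2.3333) / (7) = -2.1905
Iteration 3:
  x = (7 - (1)·-2.1905) / (3) = 3.0635
  y = (-6 - (4)·2.6190) / (7) = -2.3537

(3.0635, -2.3537)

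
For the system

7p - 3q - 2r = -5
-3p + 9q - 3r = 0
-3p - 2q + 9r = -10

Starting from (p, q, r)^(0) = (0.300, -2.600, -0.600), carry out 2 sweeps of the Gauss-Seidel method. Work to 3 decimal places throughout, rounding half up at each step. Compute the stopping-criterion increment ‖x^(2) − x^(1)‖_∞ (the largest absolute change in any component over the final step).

0.351

Iteration 1:
  p = (-5 - (-3)·-2.600 - (-2)·-0.600) / (7) = -2.000
  q = (0 - (-3)·-2.000 - (-3)·-0.600) / (9) = -0.867
  r = (-10 - (-3)·-2.000 - (-2)·-0.867) / (9) = -1.970
Iteration 2:
  p = (-5 - (-3)·-0.867 - (-2)·-1.970) / (7) = -1.649
  q = (0 - (-3)·-1.649 - (-3)·-1.970) / (9) = -1.206
  r = (-10 - (-3)·-1.649 - (-2)·-1.206) / (9) = -1.929
Change: (0.351, -0.339, 0.041) → max |·| = 0.351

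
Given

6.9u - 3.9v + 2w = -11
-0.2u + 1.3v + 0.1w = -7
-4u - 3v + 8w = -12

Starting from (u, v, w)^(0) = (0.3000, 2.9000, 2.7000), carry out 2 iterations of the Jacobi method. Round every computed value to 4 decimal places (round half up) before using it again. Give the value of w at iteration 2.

Iteration 1:
  u = (-11 - (-3.9)·2.9000 - (2)·2.7000) / (6.9) = -0.7377
  v = (-7 - (-0.2)·0.3000 - (0.1)·2.7000) / (1.3) = -5.5462
  w = (-12 - (-4)·0.3000 - (-3)·2.9000) / (8) = -0.2625
Iteration 2:
  u = (-11 - (-3.9)·-5.5462 - (2)·-0.2625) / (6.9) = -4.6529
  v = (-7 - (-0.2)·-0.7377 - (0.1)·-0.2625) / (1.3) = -5.4779
  w = (-12 - (-4)·-0.7377 - (-3)·-5.5462) / (8) = -3.9487

-3.9487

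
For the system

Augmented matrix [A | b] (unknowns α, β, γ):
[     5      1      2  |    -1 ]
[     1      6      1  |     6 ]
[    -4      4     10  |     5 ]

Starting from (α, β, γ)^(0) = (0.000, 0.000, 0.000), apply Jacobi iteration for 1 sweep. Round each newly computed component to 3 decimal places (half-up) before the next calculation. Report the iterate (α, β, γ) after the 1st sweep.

(-0.200, 1.000, 0.500)

Iteration 1:
  α = (-1 - (1)·0.000 - (2)·0.000) / (5) = -0.200
  β = (6 - (1)·0.000 - (1)·0.000) / (6) = 1.000
  γ = (5 - (-4)·0.000 - (4)·0.000) / (10) = 0.500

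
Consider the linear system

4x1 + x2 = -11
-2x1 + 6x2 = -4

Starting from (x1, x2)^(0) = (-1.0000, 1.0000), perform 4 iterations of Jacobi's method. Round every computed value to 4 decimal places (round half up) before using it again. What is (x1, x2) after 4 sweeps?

Iteration 1:
  x1 = (-11 - (1)·1.0000) / (4) = -3.0000
  x2 = (-4 - (-2)·-1.0000) / (6) = -1.0000
Iteration 2:
  x1 = (-11 - (1)·-1.0000) / (4) = -2.5000
  x2 = (-4 - (-2)·-3.0000) / (6) = -1.6667
Iteration 3:
  x1 = (-11 - (1)·-1.6667) / (4) = -2.3333
  x2 = (-4 - (-2)·-2.5000) / (6) = -1.5000
Iteration 4:
  x1 = (-11 - (1)·-1.5000) / (4) = -2.3750
  x2 = (-4 - (-2)·-2.3333) / (6) = -1.4444

(-2.3750, -1.4444)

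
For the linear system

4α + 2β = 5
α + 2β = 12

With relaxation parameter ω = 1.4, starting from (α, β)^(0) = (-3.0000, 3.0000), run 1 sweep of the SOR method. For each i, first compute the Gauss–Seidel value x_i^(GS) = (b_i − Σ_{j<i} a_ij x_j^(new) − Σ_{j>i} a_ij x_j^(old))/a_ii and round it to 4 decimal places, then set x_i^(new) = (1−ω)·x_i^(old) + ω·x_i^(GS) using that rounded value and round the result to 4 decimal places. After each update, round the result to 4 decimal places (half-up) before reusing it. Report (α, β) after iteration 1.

(0.8500, 6.6050)

Iteration 1:
  α: GS value = (5 - (2)·3.0000) / (4) = -0.2500;  α ← (1−ω)·-3.0000 + ω·-0.2500 = 0.8500
  β: GS value = (12 - (1)·0.8500) / (2) = 5.5750;  β ← (1−ω)·3.0000 + ω·5.5750 = 6.6050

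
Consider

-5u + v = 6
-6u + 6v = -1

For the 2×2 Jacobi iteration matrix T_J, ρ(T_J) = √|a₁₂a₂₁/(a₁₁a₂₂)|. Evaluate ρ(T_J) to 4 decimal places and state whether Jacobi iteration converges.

a₁₂a₂₁/(a₁₁a₂₂) = (1)·(-6) / ((-5)·(6)) = 0.200000
ρ = √|0.200000| = √0.200000 = 0.4472
ρ < 1, so Jacobi converges

0.4472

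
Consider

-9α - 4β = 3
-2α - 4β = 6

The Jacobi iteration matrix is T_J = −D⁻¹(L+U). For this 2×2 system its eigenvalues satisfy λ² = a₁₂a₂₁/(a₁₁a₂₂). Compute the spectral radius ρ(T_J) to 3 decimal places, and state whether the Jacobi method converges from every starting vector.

0.471

a₁₂a₂₁/(a₁₁a₂₂) = (-4)·(-2) / ((-9)·(-4)) = 0.222222
ρ = √|0.222222| = √0.222222 = 0.471
ρ < 1, so Jacobi converges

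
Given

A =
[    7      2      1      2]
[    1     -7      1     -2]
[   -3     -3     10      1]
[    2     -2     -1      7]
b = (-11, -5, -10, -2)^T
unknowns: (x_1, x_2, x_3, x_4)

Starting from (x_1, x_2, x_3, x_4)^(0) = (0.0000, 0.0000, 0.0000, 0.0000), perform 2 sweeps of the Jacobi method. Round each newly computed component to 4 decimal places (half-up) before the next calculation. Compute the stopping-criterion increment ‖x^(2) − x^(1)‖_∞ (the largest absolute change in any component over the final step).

0.5102

Iteration 1:
  x_1 = (-11 - (2)·0.0000 - (1)·0.0000 - (2)·0.0000) / (7) = -1.5714
  x_2 = (-5 - (1)·0.0000 - (1)·0.0000 - (-2)·0.0000) / (-7) = 0.7143
  x_3 = (-10 - (-3)·0.0000 - (-3)·0.0000 - (1)·0.0000) / (10) = -1.0000
  x_4 = (-2 - (2)·0.0000 - (-2)·0.0000 - (-1)·0.0000) / (7) = -0.2857
Iteration 2:
  x_1 = (-11 - (2)·0.7143 - (1)·-1.0000 - (2)·-0.2857) / (7) = -1.5510
  x_2 = (-5 - (1)·-1.5714 - (1)·-1.0000 - (-2)·-0.2857) / (-7) = 0.4286
  x_3 = (-10 - (-3)·-1.5714 - (-3)·0.7143 - (1)·-0.2857) / (10) = -1.2286
  x_4 = (-2 - (2)·-1.5714 - (-2)·0.7143 - (-1)·-1.0000) / (7) = 0.2245
Change: (0.0204, -0.2857, -0.2286, 0.5102) → max |·| = 0.5102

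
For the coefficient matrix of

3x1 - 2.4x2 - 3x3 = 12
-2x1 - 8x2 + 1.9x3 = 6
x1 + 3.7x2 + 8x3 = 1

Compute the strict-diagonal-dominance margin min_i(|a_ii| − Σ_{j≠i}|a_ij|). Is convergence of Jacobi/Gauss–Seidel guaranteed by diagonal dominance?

-2.4

row 1: |3| − (2.4+3) = -2.4
row 2: |-8| − (2+1.9) = 4.1
row 3: |8| − (1+3.7) = 3.3
minimum over rows = -2.4 → not strictly diagonally dominant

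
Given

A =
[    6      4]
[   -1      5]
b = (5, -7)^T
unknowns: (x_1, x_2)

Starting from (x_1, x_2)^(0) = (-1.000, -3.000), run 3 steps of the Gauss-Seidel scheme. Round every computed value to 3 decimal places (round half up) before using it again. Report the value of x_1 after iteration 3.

Iteration 1:
  x_1 = (5 - (4)·-3.000) / (6) = 2.833
  x_2 = (-7 - (-1)·2.833) / (5) = -0.833
Iteration 2:
  x_1 = (5 - (4)·-0.833) / (6) = 1.389
  x_2 = (-7 - (-1)·1.389) / (5) = -1.122
Iteration 3:
  x_1 = (5 - (4)·-1.122) / (6) = 1.581
  x_2 = (-7 - (-1)·1.581) / (5) = -1.084

1.581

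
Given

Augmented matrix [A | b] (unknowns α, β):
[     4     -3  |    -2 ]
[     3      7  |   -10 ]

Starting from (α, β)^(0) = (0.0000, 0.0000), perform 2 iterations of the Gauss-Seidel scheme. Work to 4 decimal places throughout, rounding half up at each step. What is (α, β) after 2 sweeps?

Iteration 1:
  α = (-2 - (-3)·0.0000) / (4) = -0.5000
  β = (-10 - (3)·-0.5000) / (7) = -1.2143
Iteration 2:
  α = (-2 - (-3)·-1.2143) / (4) = -1.4107
  β = (-10 - (3)·-1.4107) / (7) = -0.8240

(-1.4107, -0.8240)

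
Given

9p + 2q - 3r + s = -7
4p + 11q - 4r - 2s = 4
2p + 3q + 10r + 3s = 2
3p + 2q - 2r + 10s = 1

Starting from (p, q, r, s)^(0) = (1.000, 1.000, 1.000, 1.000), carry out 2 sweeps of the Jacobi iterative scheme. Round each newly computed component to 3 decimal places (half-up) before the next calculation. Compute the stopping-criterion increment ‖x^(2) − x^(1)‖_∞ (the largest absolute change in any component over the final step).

Iteration 1:
  p = (-7 - (2)·1.000 - (-3)·1.000 - (1)·1.000) / (9) = -0.778
  q = (4 - (4)·1.000 - (-4)·1.000 - (-2)·1.000) / (11) = 0.545
  r = (2 - (2)·1.000 - (3)·1.000 - (3)·1.000) / (10) = -0.600
  s = (1 - (3)·1.000 - (2)·1.000 - (-2)·1.000) / (10) = -0.200
Iteration 2:
  p = (-7 - (2)·0.545 - (-3)·-0.600 - (1)·-0.200) / (9) = -1.077
  q = (4 - (4)·-0.778 - (-4)·-0.600 - (-2)·-0.200) / (11) = 0.392
  r = (2 - (2)·-0.778 - (3)·0.545 - (3)·-0.200) / (10) = 0.252
  s = (1 - (3)·-0.778 - (2)·0.545 - (-2)·-0.600) / (10) = 0.104
Change: (-0.299, -0.153, 0.852, 0.304) → max |·| = 0.852

0.852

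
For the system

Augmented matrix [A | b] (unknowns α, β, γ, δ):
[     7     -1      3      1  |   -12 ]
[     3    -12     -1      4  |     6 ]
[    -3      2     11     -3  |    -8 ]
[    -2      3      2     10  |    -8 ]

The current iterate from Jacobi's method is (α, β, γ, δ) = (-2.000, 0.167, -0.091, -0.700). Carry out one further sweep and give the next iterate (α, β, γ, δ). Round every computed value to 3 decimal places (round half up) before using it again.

One sweep:
  α = (-12 - (-1)·0.167 - (3)·-0.091 - (1)·-0.700) / (7) = -1.551
  β = (6 - (3)·-2.000 - (-1)·-0.091 - (4)·-0.700) / (-12) = -1.226
  γ = (-8 - (-3)·-2.000 - (2)·0.167 - (-3)·-0.700) / (11) = -1.494
  δ = (-8 - (-2)·-2.000 - (3)·0.167 - (2)·-0.091) / (10) = -1.232

(-1.551, -1.226, -1.494, -1.232)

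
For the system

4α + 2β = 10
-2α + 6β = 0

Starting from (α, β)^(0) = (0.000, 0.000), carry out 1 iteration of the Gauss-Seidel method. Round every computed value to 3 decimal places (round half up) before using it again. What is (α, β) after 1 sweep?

Iteration 1:
  α = (10 - (2)·0.000) / (4) = 2.500
  β = (0 - (-2)·2.500) / (6) = 0.833

(2.500, 0.833)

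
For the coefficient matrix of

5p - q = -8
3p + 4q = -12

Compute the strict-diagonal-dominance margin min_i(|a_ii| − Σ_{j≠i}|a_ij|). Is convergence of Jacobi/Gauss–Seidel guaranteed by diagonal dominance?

row 1: |5| − (1) = 4
row 2: |4| − (3) = 1
minimum over rows = 1 → strictly diagonally dominant (convergence guaranteed)

1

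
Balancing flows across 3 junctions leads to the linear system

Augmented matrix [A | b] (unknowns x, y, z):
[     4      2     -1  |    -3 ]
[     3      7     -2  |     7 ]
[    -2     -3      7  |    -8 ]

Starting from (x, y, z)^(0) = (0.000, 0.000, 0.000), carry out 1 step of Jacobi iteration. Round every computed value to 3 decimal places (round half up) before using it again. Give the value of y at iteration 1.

1.000

Iteration 1:
  x = (-3 - (2)·0.000 - (-1)·0.000) / (4) = -0.750
  y = (7 - (3)·0.000 - (-2)·0.000) / (7) = 1.000
  z = (-8 - (-2)·0.000 - (-3)·0.000) / (7) = -1.143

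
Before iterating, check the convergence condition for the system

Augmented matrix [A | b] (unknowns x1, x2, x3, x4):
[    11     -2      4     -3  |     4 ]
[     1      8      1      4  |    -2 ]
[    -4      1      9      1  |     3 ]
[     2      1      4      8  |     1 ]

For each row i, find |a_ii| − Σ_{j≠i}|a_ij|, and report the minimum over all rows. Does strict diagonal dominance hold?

1

row 1: |11| − (2+4+3) = 2
row 2: |8| − (1+1+4) = 2
row 3: |9| − (4+1+1) = 3
row 4: |8| − (2+1+4) = 1
minimum over rows = 1 → strictly diagonally dominant (convergence guaranteed)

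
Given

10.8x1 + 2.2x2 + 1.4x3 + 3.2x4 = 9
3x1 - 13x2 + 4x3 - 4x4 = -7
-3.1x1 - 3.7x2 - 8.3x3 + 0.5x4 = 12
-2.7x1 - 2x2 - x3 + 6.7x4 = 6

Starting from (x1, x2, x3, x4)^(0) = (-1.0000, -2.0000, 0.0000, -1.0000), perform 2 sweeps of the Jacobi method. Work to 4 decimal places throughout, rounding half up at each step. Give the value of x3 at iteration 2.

Iteration 1:
  x1 = (9 - (2.2)·-2.0000 - (1.4)·0.0000 - (3.2)·-1.0000) / (10.8) = 1.5370
  x2 = (-7 - (3)·-1.0000 - (4)·0.0000 - (-4)·-1.0000) / (-13) = 0.6154
  x3 = (12 - (-3.1)·-1.0000 - (-3.7)·-2.0000 - (0.5)·-1.0000) / (-8.3) = -0.2410
  x4 = (6 - (-2.7)·-1.0000 - (-2)·-2.0000 - (-1)·0.0000) / (6.7) = -0.1045
Iteration 2:
  x1 = (9 - (2.2)·0.6154 - (1.4)·-0.2410 - (3.2)·-0.1045) / (10.8) = 0.7702
  x2 = (-7 - (3)·1.5370 - (4)·-0.2410 - (-4)·-0.1045) / (-13) = 0.8512
  x3 = (12 - (-3.1)·1.5370 - (-3.7)·0.6154 - (0.5)·-0.1045) / (-8.3) = -2.3005
  x4 = (6 - (-2.7)·1.5370 - (-2)·0.6154 - (-1)·-0.2410) / (6.7) = 1.6626

-2.3005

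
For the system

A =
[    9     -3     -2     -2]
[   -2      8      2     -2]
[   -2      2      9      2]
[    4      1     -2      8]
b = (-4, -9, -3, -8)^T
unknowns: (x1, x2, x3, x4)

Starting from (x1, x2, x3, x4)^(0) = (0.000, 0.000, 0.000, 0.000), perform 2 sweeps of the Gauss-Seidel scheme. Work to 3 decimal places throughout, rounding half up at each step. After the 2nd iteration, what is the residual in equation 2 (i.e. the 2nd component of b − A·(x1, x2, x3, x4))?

Iteration 1:
  x1 = (-4 - (-3)·0.000 - (-2)·0.000 - (-2)·0.000) / (9) = -0.444
  x2 = (-9 - (-2)·-0.444 - (2)·0.000 - (-2)·0.000) / (8) = -1.236
  x3 = (-3 - (-2)·-0.444 - (2)·-1.236 - (2)·0.000) / (9) = -0.157
  x4 = (-8 - (4)·-0.444 - (1)·-1.236 - (-2)·-0.157) / (8) = -0.663
Iteration 2:
  x1 = (-4 - (-3)·-1.236 - (-2)·-0.157 - (-2)·-0.663) / (9) = -1.039
  x2 = (-9 - (-2)·-1.039 - (2)·-0.157 - (-2)·-0.663) / (8) = -1.511
  x3 = (-3 - (-2)·-1.039 - (2)·-1.511 - (2)·-0.663) / (9) = -0.081
  x4 = (-8 - (4)·-1.039 - (1)·-1.511 - (-2)·-0.081) / (8) = -0.312
Residual b − A·x = (0.032, 0.548, -0.703, 0.001)

0.548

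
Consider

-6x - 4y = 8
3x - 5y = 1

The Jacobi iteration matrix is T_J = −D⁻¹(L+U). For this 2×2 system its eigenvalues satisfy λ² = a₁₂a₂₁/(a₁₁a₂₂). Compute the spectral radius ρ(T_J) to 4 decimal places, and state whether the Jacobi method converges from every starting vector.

a₁₂a₂₁/(a₁₁a₂₂) = (-4)·(3) / ((-6)·(-5)) = -0.400000
ρ = √|-0.400000| = √0.400000 = 0.6325
ρ < 1, so Jacobi converges

0.6325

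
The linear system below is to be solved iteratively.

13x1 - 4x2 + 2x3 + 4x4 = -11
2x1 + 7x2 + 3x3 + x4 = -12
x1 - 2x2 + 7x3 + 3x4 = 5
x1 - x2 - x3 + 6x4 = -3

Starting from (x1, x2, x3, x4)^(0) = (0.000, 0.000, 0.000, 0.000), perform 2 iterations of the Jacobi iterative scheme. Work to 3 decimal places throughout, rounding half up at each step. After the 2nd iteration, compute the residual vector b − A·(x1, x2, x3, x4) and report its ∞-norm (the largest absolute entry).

1.455

Iteration 1:
  x1 = (-11 - (-4)·0.000 - (2)·0.000 - (4)·0.000) / (13) = -0.846
  x2 = (-12 - (2)·0.000 - (3)·0.000 - (1)·0.000) / (7) = -1.714
  x3 = (5 - (1)·0.000 - (-2)·0.000 - (3)·0.000) / (7) = 0.714
  x4 = (-3 - (1)·0.000 - (-1)·0.000 - (-1)·0.000) / (6) = -0.500
Iteration 2:
  x1 = (-11 - (-4)·-1.714 - (2)·0.714 - (4)·-0.500) / (13) = -1.330
  x2 = (-12 - (2)·-0.846 - (3)·0.714 - (1)·-0.500) / (7) = -1.707
  x3 = (5 - (1)·-0.846 - (-2)·-1.714 - (3)·-0.500) / (7) = 0.560
  x4 = (-3 - (1)·-0.846 - (-1)·-1.714 - (-1)·0.714) / (6) = -0.526
Residual b − A·x = (0.446, 1.455, 0.574, 0.339); ∞-norm = 1.455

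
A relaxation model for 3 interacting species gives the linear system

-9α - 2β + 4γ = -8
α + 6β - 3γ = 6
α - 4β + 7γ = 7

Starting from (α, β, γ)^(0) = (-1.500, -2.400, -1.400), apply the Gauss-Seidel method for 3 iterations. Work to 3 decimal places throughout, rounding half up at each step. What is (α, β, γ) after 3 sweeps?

(1.292, 1.557, 1.705)

Iteration 1:
  α = (-8 - (-2)·-2.400 - (4)·-1.400) / (-9) = 0.800
  β = (6 - (1)·0.800 - (-3)·-1.400) / (6) = 0.167
  γ = (7 - (1)·0.800 - (-4)·0.167) / (7) = 0.981
Iteration 2:
  α = (-8 - (-2)·0.167 - (4)·0.981) / (-9) = 1.288
  β = (6 - (1)·1.288 - (-3)·0.981) / (6) = 1.276
  γ = (7 - (1)·1.288 - (-4)·1.276) / (7) = 1.545
Iteration 3:
  α = (-8 - (-2)·1.276 - (4)·1.545) / (-9) = 1.292
  β = (6 - (1)·1.292 - (-3)·1.545) / (6) = 1.557
  γ = (7 - (1)·1.292 - (-4)·1.557) / (7) = 1.705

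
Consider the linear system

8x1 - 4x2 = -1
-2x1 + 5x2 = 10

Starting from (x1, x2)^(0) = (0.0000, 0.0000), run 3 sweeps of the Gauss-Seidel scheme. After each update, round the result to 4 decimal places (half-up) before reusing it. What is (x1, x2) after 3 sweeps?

Iteration 1:
  x1 = (-1 - (-4)·0.0000) / (8) = -0.1250
  x2 = (10 - (-2)·-0.1250) / (5) = 1.9500
Iteration 2:
  x1 = (-1 - (-4)·1.9500) / (8) = 0.8500
  x2 = (10 - (-2)·0.8500) / (5) = 2.3400
Iteration 3:
  x1 = (-1 - (-4)·2.3400) / (8) = 1.0450
  x2 = (10 - (-2)·1.0450) / (5) = 2.4180

(1.0450, 2.4180)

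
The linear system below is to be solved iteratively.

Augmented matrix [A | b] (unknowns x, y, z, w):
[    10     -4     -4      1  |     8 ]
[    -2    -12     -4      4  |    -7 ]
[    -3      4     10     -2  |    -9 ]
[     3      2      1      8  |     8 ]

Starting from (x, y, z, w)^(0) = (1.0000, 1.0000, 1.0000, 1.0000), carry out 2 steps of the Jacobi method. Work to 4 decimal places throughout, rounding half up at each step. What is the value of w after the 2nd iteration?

Iteration 1:
  x = (8 - (-4)·1.0000 - (-4)·1.0000 - (1)·1.0000) / (10) = 1.5000
  y = (-7 - (-2)·1.0000 - (-4)·1.0000 - (4)·1.0000) / (-12) = 0.4167
  z = (-9 - (-3)·1.0000 - (4)·1.0000 - (-2)·1.0000) / (10) = -0.8000
  w = (8 - (3)·1.0000 - (2)·1.0000 - (1)·1.0000) / (8) = 0.2500
Iteration 2:
  x = (8 - (-4)·0.4167 - (-4)·-0.8000 - (1)·0.2500) / (10) = 0.6217
  y = (-7 - (-2)·1.5000 - (-4)·-0.8000 - (4)·0.2500) / (-12) = 0.6833
  z = (-9 - (-3)·1.5000 - (4)·0.4167 - (-2)·0.2500) / (10) = -0.5667
  w = (8 - (3)·1.5000 - (2)·0.4167 - (1)·-0.8000) / (8) = 0.4333

0.4333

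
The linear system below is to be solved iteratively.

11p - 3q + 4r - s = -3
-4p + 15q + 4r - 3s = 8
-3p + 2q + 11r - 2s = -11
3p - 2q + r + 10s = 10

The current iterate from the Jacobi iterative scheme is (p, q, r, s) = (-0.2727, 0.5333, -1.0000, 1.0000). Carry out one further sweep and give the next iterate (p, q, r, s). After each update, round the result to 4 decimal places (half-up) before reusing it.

(0.3273, 0.9273, -0.9895, 1.2885)

One sweep:
  p = (-3 - (-3)·0.5333 - (4)·-1.0000 - (-1)·1.0000) / (11) = 0.3273
  q = (8 - (-4)·-0.2727 - (4)·-1.0000 - (-3)·1.0000) / (15) = 0.9273
  r = (-11 - (-3)·-0.2727 - (2)·0.5333 - (-2)·1.0000) / (11) = -0.9895
  s = (10 - (3)·-0.2727 - (-2)·0.5333 - (1)·-1.0000) / (10) = 1.2885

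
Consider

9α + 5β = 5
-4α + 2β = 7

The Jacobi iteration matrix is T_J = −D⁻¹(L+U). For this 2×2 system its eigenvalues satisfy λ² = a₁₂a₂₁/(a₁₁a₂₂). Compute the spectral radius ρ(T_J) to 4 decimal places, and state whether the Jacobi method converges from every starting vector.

1.0541

a₁₂a₂₁/(a₁₁a₂₂) = (5)·(-4) / ((9)·(2)) = -1.111111
ρ = √|-1.111111| = √1.111111 = 1.0541
ρ > 1, so Jacobi diverges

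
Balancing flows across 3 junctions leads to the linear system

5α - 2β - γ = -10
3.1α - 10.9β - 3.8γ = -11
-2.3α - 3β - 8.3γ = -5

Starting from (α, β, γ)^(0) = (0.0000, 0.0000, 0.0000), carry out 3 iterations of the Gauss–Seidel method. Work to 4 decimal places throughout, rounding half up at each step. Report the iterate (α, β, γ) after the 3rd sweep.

Iteration 1:
  α = (-10 - (-2)·0.0000 - (-1)·0.0000) / (5) = -2.0000
  β = (-11 - (3.1)·-2.0000 - (-3.8)·0.0000) / (-10.9) = 0.4404
  γ = (-5 - (-2.3)·-2.0000 - (-3)·0.4404) / (-8.3) = 0.9974
Iteration 2:
  α = (-10 - (-2)·0.4404 - (-1)·0.9974) / (5) = -1.6244
  β = (-11 - (3.1)·-1.6244 - (-3.8)·0.9974) / (-10.9) = 0.1995
  γ = (-5 - (-2.3)·-1.6244 - (-3)·0.1995) / (-8.3) = 0.9804
Iteration 3:
  α = (-10 - (-2)·0.1995 - (-1)·0.9804) / (5) = -1.7241
  β = (-11 - (3.1)·-1.7241 - (-3.8)·0.9804) / (-10.9) = 0.1770
  γ = (-5 - (-2.3)·-1.7241 - (-3)·0.1770) / (-8.3) = 1.0162

(-1.7241, 0.1770, 1.0162)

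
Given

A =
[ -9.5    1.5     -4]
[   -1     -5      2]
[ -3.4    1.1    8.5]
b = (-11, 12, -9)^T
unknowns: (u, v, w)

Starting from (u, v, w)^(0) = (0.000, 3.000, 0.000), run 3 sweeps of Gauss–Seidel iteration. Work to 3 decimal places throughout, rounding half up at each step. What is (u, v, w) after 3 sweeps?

Iteration 1:
  u = (-11 - (1.5)·3.000 - (-4)·0.000) / (-9.5) = 1.632
  v = (12 - (-1)·1.632 - (2)·0.000) / (-5) = -2.726
  w = (-9 - (-3.4)·1.632 - (1.1)·-2.726) / (8.5) = -0.053
Iteration 2:
  u = (-11 - (1.5)·-2.726 - (-4)·-0.053) / (-9.5) = 0.750
  v = (12 - (-1)·0.750 - (2)·-0.053) / (-5) = -2.571
  w = (-9 - (-3.4)·0.750 - (1.1)·-2.571) / (8.5) = -0.426
Iteration 3:
  u = (-11 - (1.5)·-2.571 - (-4)·-0.426) / (-9.5) = 0.931
  v = (12 - (-1)·0.931 - (2)·-0.426) / (-5) = -2.757
  w = (-9 - (-3.4)·0.931 - (1.1)·-2.757) / (8.5) = -0.330

(0.931, -2.757, -0.330)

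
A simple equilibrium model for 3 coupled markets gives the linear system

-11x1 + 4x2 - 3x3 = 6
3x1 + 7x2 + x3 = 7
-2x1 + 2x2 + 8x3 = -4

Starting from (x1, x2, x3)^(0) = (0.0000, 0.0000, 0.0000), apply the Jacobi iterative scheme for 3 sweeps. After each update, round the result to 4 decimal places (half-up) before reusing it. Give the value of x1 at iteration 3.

Iteration 1:
  x1 = (6 - (4)·0.0000 - (-3)·0.0000) / (-11) = -0.5455
  x2 = (7 - (3)·0.0000 - (1)·0.0000) / (7) = 1.0000
  x3 = (-4 - (-2)·0.0000 - (2)·0.0000) / (8) = -0.5000
Iteration 2:
  x1 = (6 - (4)·1.0000 - (-3)·-0.5000) / (-11) = -0.0455
  x2 = (7 - (3)·-0.5455 - (1)·-0.5000) / (7) = 1.3052
  x3 = (-4 - (-2)·-0.5455 - (2)·1.0000) / (8) = -0.8864
Iteration 3:
  x1 = (6 - (4)·1.3052 - (-3)·-0.8864) / (-11) = 0.1709
  x2 = (7 - (3)·-0.0455 - (1)·-0.8864) / (7) = 1.1461
  x3 = (-4 - (-2)·-0.0455 - (2)·1.3052) / (8) = -0.8377

0.1709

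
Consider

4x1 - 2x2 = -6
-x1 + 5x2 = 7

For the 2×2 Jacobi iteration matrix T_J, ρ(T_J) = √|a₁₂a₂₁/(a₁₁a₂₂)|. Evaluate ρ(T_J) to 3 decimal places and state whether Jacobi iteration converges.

0.316

a₁₂a₂₁/(a₁₁a₂₂) = (-2)·(-1) / ((4)·(5)) = 0.100000
ρ = √|0.100000| = √0.100000 = 0.316
ρ < 1, so Jacobi converges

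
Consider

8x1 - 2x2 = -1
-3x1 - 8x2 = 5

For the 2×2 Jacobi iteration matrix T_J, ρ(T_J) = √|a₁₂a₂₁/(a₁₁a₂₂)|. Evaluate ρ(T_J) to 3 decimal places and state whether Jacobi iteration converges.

0.306

a₁₂a₂₁/(a₁₁a₂₂) = (-2)·(-3) / ((8)·(-8)) = -0.093750
ρ = √|-0.093750| = √0.093750 = 0.306
ρ < 1, so Jacobi converges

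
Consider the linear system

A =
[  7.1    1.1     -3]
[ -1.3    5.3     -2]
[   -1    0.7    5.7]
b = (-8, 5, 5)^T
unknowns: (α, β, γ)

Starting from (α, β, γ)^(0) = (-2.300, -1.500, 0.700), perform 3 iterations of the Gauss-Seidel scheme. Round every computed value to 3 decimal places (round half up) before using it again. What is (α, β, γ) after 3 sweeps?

(-1.025, 0.912, 0.585)

Iteration 1:
  α = (-8 - (1.1)·-1.500 - (-3)·0.700) / (7.1) = -0.599
  β = (5 - (-1.3)·-0.599 - (-2)·0.700) / (5.3) = 1.061
  γ = (5 - (-1)·-0.599 - (0.7)·1.061) / (5.7) = 0.642
Iteration 2:
  α = (-8 - (1.1)·1.061 - (-3)·0.642) / (7.1) = -1.020
  β = (5 - (-1.3)·-1.020 - (-2)·0.642) / (5.3) = 0.935
  γ = (5 - (-1)·-1.020 - (0.7)·0.935) / (5.7) = 0.583
Iteration 3:
  α = (-8 - (1.1)·0.935 - (-3)·0.583) / (7.1) = -1.025
  β = (5 - (-1.3)·-1.025 - (-2)·0.583) / (5.3) = 0.912
  γ = (5 - (-1)·-1.025 - (0.7)·0.912) / (5.7) = 0.585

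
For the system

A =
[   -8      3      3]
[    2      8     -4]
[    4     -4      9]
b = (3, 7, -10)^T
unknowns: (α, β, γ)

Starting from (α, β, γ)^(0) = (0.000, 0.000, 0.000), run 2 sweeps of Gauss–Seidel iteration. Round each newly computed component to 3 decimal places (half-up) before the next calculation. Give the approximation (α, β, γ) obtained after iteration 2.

Iteration 1:
  α = (3 - (3)·0.000 - (3)·0.000) / (-8) = -0.375
  β = (7 - (2)·-0.375 - (-4)·0.000) / (8) = 0.969
  γ = (-10 - (4)·-0.375 - (-4)·0.969) / (9) = -0.514
Iteration 2:
  α = (3 - (3)·0.969 - (3)·-0.514) / (-8) = -0.204
  β = (7 - (2)·-0.204 - (-4)·-0.514) / (8) = 0.669
  γ = (-10 - (4)·-0.204 - (-4)·0.669) / (9) = -0.723

(-0.204, 0.669, -0.723)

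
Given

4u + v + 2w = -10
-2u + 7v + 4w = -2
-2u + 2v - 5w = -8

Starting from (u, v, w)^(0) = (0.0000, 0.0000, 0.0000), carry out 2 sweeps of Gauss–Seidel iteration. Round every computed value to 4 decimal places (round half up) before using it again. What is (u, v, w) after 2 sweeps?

Iteration 1:
  u = (-10 - (1)·0.0000 - (2)·0.0000) / (4) = -2.5000
  v = (-2 - (-2)·-2.5000 - (4)·0.0000) / (7) = -1.0000
  w = (-8 - (-2)·-2.5000 - (2)·-1.0000) / (-5) = 2.2000
Iteration 2:
  u = (-10 - (1)·-1.0000 - (2)·2.2000) / (4) = -3.3500
  v = (-2 - (-2)·-3.3500 - (4)·2.2000) / (7) = -2.5000
  w = (-8 - (-2)·-3.3500 - (2)·-2.5000) / (-5) = 1.9400

(-3.3500, -2.5000, 1.9400)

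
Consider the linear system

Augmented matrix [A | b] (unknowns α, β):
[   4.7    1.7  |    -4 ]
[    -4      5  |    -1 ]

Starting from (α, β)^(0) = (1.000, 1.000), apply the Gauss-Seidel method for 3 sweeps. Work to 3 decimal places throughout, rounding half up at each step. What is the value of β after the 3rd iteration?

Iteration 1:
  α = (-4 - (1.7)·1.000) / (4.7) = -1.213
  β = (-1 - (-4)·-1.213) / (5) = -1.170
Iteration 2:
  α = (-4 - (1.7)·-1.170) / (4.7) = -0.428
  β = (-1 - (-4)·-0.428) / (5) = -0.542
Iteration 3:
  α = (-4 - (1.7)·-0.542) / (4.7) = -0.655
  β = (-1 - (-4)·-0.655) / (5) = -0.724

-0.724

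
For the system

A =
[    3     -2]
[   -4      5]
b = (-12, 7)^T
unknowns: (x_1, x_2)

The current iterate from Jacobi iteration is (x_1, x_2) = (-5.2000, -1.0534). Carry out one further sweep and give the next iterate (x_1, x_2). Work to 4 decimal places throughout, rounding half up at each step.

One sweep:
  x_1 = (-12 - (-2)·-1.0534) / (3) = -4.7023
  x_2 = (7 - (-4)·-5.2000) / (5) = -2.7600

(-4.7023, -2.7600)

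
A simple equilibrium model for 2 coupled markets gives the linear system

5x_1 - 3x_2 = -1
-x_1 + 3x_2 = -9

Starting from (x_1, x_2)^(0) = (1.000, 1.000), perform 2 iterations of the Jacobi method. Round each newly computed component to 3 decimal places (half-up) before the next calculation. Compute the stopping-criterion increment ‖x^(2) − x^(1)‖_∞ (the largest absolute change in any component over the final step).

Iteration 1:
  x_1 = (-1 - (-3)·1.000) / (5) = 0.400
  x_2 = (-9 - (-1)·1.000) / (3) = -2.667
Iteration 2:
  x_1 = (-1 - (-3)·-2.667) / (5) = -1.800
  x_2 = (-9 - (-1)·0.400) / (3) = -2.867
Change: (-2.200, -0.200) → max |·| = 2.200

2.200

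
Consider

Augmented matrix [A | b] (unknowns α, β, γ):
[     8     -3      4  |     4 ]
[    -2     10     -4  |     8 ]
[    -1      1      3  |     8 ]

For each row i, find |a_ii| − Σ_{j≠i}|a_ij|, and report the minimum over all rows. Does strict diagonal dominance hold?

row 1: |8| − (3+4) = 1
row 2: |10| − (2+4) = 4
row 3: |3| − (1+1) = 1
minimum over rows = 1 → strictly diagonally dominant (convergence guaranteed)

1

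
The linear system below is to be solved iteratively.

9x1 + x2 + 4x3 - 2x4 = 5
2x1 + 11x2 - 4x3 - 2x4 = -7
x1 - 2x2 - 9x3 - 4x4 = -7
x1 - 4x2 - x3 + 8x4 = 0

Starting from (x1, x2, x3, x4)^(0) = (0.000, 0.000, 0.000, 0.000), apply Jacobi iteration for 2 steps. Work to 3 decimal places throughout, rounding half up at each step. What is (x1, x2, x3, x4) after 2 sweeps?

Iteration 1:
  x1 = (5 - (1)·0.000 - (4)·0.000 - (-2)·0.000) / (9) = 0.556
  x2 = (-7 - (2)·0.000 - (-4)·0.000 - (-2)·0.000) / (11) = -0.636
  x3 = (-7 - (1)·0.000 - (-2)·0.000 - (-4)·0.000) / (-9) = 0.778
  x4 = (0 - (1)·0.000 - (-4)·0.000 - (-1)·0.000) / (8) = 0.000
Iteration 2:
  x1 = (5 - (1)·-0.636 - (4)·0.778 - (-2)·0.000) / (9) = 0.280
  x2 = (-7 - (2)·0.556 - (-4)·0.778 - (-2)·0.000) / (11) = -0.455
  x3 = (-7 - (1)·0.556 - (-2)·-0.636 - (-4)·0.000) / (-9) = 0.981
  x4 = (0 - (1)·0.556 - (-4)·-0.636 - (-1)·0.778) / (8) = -0.290

(0.280, -0.455, 0.981, -0.290)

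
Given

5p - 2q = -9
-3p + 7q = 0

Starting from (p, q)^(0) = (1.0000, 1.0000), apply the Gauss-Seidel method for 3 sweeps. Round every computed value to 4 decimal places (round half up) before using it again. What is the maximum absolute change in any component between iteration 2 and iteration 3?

Iteration 1:
  p = (-9 - (-2)·1.0000) / (5) = -1.4000
  q = (0 - (-3)·-1.4000) / (7) = -0.6000
Iteration 2:
  p = (-9 - (-2)·-0.6000) / (5) = -2.0400
  q = (0 - (-3)·-2.0400) / (7) = -0.8743
Iteration 3:
  p = (-9 - (-2)·-0.8743) / (5) = -2.1497
  q = (0 - (-3)·-2.1497) / (7) = -0.9213
Change: (-0.1097, -0.0470) → max |·| = 0.1097

0.1097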